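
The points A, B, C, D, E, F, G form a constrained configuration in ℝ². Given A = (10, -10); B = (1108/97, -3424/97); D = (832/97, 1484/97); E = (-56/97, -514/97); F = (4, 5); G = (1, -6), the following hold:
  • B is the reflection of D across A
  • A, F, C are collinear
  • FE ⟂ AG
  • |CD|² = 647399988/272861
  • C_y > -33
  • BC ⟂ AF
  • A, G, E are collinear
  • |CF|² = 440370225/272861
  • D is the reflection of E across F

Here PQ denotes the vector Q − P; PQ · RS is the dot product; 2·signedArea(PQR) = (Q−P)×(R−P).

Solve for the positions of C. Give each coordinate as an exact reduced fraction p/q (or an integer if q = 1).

C = (53222/2813, -90860/2813)

1. C_x = 53222/2813  [A, F, C are collinear ∩ BC ⟂ AF]
2. C_y = -90860/2813  [A, F, C are collinear ∩ BC ⟂ AF]
   → C = (53222/2813, -90860/2813)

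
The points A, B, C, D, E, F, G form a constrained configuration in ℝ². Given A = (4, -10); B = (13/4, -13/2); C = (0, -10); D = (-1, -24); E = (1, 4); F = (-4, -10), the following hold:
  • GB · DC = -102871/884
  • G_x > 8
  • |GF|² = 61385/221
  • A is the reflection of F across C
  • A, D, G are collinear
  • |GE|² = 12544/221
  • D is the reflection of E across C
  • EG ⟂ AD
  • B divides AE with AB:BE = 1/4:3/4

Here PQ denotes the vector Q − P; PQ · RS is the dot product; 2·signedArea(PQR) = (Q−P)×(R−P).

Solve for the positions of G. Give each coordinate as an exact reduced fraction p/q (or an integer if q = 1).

1. G_x = 1789/221  [A, D, G are collinear ∩ EG ⟂ AD]
2. G_y = 324/221  [A, D, G are collinear ∩ EG ⟂ AD]
   → G = (1789/221, 324/221)

G = (1789/221, 324/221)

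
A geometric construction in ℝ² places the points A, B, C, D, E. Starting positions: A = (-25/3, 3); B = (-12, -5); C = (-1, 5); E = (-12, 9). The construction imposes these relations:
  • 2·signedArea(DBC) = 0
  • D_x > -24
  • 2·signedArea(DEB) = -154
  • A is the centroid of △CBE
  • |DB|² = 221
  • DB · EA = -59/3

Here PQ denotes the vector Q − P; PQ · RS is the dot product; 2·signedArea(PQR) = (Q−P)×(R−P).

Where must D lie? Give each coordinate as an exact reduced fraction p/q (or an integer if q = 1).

1. D_x = -23  [2·signedArea(DBC) = 0 ∩ 2·signedArea(DEB) = -154]
2. D_y = -15  [2·signedArea(DBC) = 0 ∩ 2·signedArea(DEB) = -154]
   → D = (-23, -15)

D = (-23, -15)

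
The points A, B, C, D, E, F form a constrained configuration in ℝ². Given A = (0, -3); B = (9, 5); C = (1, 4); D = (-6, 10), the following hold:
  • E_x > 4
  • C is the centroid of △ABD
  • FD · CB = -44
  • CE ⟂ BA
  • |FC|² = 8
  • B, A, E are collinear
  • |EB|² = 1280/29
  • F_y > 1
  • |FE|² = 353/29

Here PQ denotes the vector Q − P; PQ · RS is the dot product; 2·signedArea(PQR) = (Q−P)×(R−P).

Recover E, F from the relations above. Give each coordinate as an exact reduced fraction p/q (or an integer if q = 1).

1. E_x = 117/29  [B, A, E are collinear ∩ CE ⟂ BA]
2. E_y = 17/29  [B, A, E are collinear ∩ CE ⟂ BA]
   → E = (117/29, 17/29)
3. F_x = 3/5  [line -8·x + -1·y + 6 = 0 ∩ |FE|² = 353/29]
4. F_y = 6/5  [line -8·x + -1·y + 6 = 0 ∩ |FE|² = 353/29]
   → F = (3/5, 6/5)

E = (117/29, 17/29)
F = (3/5, 6/5)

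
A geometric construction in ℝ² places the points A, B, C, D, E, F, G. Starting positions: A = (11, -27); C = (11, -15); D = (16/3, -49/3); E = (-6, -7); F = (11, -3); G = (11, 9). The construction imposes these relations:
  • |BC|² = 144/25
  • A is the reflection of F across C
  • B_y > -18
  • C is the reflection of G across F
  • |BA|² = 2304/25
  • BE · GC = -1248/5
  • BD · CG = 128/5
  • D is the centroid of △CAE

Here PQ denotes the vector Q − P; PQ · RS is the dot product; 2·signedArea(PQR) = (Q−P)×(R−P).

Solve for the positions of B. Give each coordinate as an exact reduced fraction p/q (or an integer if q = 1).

1. B_y = -87/5  [BE · GC = -1248/5]
2. B_x = 11  [|BC|² = 144/25]
   → B = (11, -87/5)

B = (11, -87/5)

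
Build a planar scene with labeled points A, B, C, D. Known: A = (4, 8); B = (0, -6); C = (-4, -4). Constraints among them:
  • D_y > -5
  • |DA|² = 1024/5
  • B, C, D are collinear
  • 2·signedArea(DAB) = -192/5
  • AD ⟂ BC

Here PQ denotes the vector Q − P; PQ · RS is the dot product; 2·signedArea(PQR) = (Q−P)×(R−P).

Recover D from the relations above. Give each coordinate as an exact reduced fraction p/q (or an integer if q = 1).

D = (-12/5, -24/5)

1. D_x = -12/5  [B, C, D are collinear ∩ AD ⟂ BC]
2. D_y = -24/5  [B, C, D are collinear ∩ AD ⟂ BC]
   → D = (-12/5, -24/5)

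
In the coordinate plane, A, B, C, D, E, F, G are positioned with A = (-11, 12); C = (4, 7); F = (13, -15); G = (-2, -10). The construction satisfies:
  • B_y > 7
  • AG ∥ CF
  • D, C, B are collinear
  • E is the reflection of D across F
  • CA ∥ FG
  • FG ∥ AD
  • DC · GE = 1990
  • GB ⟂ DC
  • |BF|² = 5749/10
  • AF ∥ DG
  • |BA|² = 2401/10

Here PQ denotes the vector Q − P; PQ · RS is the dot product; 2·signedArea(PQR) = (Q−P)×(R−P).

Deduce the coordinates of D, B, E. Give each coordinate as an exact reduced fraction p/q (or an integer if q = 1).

B = (37/10, 71/10)
D = (-26, 17)
E = (52, -47)

1. D_x = -26  [AF ∥ DG ∩ FG ∥ AD]
2. D_y = 17  [AF ∥ DG ∩ FG ∥ AD]
   → D = (-26, 17)
3. B_x = 37/10  [D, C, B are collinear ∩ GB ⟂ DC]
4. B_y = 71/10  [D, C, B are collinear ∩ GB ⟂ DC]
   → B = (37/10, 71/10)
5. E_x = 52  [E is the reflection of D across F]
6. E_y = -47  [E is the reflection of D across F]
   → E = (52, -47)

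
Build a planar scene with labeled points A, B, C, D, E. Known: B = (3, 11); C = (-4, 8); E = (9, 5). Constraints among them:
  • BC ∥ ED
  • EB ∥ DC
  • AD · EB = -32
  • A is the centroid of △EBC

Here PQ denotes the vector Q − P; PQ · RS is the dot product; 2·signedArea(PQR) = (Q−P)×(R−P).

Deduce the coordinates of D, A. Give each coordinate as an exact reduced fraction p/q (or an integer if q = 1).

A = (8/3, 8)
D = (2, 2)

1. D_x = 2  [EB ∥ DC ∩ BC ∥ ED]
2. D_y = 2  [EB ∥ DC ∩ BC ∥ ED]
   → D = (2, 2)
3. A_x = 8/3  [A is the centroid of △EBC]
4. A_y = 8  [A is the centroid of △EBC]
   → A = (8/3, 8)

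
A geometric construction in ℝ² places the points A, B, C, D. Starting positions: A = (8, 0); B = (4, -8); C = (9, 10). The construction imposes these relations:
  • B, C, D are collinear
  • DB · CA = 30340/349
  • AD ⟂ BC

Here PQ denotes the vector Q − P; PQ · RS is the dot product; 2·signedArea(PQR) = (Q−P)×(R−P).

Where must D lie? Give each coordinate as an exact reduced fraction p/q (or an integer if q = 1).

D = (2216/349, 160/349)

1. D_x = 2216/349  [B, C, D are collinear ∩ AD ⟂ BC]
2. D_y = 160/349  [B, C, D are collinear ∩ AD ⟂ BC]
   → D = (2216/349, 160/349)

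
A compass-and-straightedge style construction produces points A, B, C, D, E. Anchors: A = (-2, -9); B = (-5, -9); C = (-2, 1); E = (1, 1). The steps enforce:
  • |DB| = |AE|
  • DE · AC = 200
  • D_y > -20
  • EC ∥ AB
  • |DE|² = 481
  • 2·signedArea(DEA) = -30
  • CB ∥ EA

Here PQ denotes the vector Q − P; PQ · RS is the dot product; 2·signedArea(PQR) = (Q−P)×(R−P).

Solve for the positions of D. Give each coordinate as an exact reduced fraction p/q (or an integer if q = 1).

1. D_x = -8  [2·signedArea(DEA) = -30 ∩ DE · AC = 200]
2. D_y = -19  [2·signedArea(DEA) = -30 ∩ DE · AC = 200]
   → D = (-8, -19)

D = (-8, -19)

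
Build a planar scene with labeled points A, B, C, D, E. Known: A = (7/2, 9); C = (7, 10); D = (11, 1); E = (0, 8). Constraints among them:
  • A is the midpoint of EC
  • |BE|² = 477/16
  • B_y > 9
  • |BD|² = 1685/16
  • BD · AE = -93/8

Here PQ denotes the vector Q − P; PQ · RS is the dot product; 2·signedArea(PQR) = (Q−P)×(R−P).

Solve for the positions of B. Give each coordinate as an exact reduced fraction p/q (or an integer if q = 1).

B = (21/4, 19/2)

1. B_x = 21/4  [line 7/2·x + 1·y + -223/8 = 0 ∩ |BE|² = 477/16]
2. B_y = 19/2  [line 7/2·x + 1·y + -223/8 = 0 ∩ |BE|² = 477/16]
   → B = (21/4, 19/2)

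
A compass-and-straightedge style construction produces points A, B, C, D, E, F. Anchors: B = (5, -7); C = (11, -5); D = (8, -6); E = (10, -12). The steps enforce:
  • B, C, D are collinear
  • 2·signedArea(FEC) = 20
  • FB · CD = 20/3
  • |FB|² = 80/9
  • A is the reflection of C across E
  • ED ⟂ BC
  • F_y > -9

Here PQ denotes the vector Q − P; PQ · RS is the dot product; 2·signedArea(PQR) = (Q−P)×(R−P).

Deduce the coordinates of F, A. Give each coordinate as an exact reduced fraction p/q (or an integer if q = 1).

1. F_x = 23/3  [2·signedArea(FEC) = 20 ∩ FB · CD = 20/3]
2. F_y = -25/3  [2·signedArea(FEC) = 20 ∩ FB · CD = 20/3]
   → F = (23/3, -25/3)
3. A_x = 9  [A is the reflection of C across E]
4. A_y = -19  [A is the reflection of C across E]
   → A = (9, -19)

A = (9, -19)
F = (23/3, -25/3)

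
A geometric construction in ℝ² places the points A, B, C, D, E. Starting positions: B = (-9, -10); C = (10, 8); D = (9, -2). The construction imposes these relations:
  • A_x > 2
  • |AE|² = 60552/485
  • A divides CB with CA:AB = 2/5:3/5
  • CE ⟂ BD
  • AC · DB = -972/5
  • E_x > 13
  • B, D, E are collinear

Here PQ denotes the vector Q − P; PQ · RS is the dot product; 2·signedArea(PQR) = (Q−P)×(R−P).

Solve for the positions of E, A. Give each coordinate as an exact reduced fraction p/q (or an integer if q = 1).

A = (12/5, 4/5)
E = (1314/97, 2/97)

1. E_x = 1314/97  [B, D, E are collinear ∩ CE ⟂ BD]
2. E_y = 2/97  [B, D, E are collinear ∩ CE ⟂ BD]
   → E = (1314/97, 2/97)
3. A_x = 12/5  [A divides CB with CA:AB = 2/5:3/5]
4. A_y = 4/5  [A divides CB with CA:AB = 2/5:3/5]
   → A = (12/5, 4/5)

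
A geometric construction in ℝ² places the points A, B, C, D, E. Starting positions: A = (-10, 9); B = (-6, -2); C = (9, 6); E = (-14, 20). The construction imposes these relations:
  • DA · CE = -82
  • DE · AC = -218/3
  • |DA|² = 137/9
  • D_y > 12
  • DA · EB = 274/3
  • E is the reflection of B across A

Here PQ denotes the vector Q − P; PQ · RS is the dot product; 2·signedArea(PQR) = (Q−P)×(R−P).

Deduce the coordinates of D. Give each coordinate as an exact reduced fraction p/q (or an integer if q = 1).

1. D_x = -34/3  [DE · AC = -218/3 ∩ DA · EB = 274/3]
2. D_y = 38/3  [DE · AC = -218/3 ∩ DA · EB = 274/3]
   → D = (-34/3, 38/3)

D = (-34/3, 38/3)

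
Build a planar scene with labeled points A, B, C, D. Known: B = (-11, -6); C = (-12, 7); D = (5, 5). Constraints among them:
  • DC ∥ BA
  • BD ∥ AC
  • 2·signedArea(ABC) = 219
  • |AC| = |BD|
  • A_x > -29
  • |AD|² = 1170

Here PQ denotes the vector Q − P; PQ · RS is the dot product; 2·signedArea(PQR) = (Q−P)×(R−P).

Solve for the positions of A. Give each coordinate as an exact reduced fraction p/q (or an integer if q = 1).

A = (-28, -4)

1. A_x = -28  [BD ∥ AC ∩ DC ∥ BA]
2. A_y = -4  [BD ∥ AC ∩ DC ∥ BA]
   → A = (-28, -4)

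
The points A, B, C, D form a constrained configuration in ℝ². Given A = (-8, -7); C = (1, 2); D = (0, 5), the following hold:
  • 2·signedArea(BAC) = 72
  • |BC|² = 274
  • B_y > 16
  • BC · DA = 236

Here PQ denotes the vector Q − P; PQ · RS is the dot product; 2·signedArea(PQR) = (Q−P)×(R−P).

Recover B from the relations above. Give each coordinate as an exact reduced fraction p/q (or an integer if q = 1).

1. B_x = 8  [BC · DA = 236 ∩ 2·signedArea(BAC) = 72]
2. B_y = 17  [BC · DA = 236 ∩ 2·signedArea(BAC) = 72]
   → B = (8, 17)

B = (8, 17)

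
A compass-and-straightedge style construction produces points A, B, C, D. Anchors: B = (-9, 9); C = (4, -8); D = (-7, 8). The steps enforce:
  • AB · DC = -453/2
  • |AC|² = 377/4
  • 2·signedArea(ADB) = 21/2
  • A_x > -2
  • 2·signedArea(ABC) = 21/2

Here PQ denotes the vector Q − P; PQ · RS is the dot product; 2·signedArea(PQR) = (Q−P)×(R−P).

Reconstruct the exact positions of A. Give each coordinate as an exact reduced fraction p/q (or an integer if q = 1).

1. A_x = -3/2  [2·signedArea(ADB) = 21/2 ∩ AB · DC = -453/2]
2. A_y = 0  [2·signedArea(ADB) = 21/2 ∩ AB · DC = -453/2]
   → A = (-3/2, 0)

A = (-3/2, 0)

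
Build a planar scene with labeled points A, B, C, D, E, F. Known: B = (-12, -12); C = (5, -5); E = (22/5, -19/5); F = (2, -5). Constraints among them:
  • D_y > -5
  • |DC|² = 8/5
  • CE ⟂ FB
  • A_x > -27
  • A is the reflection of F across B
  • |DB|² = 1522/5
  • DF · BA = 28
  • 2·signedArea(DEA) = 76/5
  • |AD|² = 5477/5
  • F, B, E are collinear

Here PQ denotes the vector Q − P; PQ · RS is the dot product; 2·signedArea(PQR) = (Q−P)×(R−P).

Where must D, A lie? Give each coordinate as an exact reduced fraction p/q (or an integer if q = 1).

A = (-26, -19)
D = (19/5, -23/5)

1. A_x = -26  [A is the reflection of F across B]
2. A_y = -19  [A is the reflection of F across B]
   → A = (-26, -19)
3. D_x = 19/5  [DF · BA = 28 ∩ 2·signedArea(DEA) = 76/5]
4. D_y = -23/5  [DF · BA = 28 ∩ 2·signedArea(DEA) = 76/5]
   → D = (19/5, -23/5)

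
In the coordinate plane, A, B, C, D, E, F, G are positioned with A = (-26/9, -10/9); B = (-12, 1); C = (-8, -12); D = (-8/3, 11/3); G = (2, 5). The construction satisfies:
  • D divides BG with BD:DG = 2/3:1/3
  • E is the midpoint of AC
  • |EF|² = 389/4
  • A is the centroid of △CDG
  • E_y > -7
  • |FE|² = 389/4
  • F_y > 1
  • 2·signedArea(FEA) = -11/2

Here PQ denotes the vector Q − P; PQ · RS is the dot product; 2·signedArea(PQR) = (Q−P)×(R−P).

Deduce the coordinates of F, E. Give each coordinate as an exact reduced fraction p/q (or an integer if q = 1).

1. E_x = -49/9  [E is the midpoint of AC]
2. E_y = -59/9  [E is the midpoint of AC]
   → E = (-49/9, -59/9)
3. F_x = -4/9  [line -49/9·x + 23/9·y + -133/18 = 0 ∩ |FE|² = 389/4]
4. F_y = 35/18  [line -49/9·x + 23/9·y + -133/18 = 0 ∩ |FE|² = 389/4]
   → F = (-4/9, 35/18)

E = (-49/9, -59/9)
F = (-4/9, 35/18)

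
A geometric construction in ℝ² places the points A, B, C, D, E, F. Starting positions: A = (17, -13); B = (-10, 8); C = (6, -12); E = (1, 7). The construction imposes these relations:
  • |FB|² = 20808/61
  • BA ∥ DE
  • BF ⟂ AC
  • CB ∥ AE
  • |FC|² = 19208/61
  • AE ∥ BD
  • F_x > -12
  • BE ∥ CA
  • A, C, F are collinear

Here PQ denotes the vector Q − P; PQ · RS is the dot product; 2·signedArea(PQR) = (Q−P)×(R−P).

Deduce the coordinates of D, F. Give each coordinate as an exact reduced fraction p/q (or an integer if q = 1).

D = (-26, 28)
F = (-712/61, -634/61)

1. D_x = -26  [BA ∥ DE ∩ AE ∥ BD]
2. D_y = 28  [BA ∥ DE ∩ AE ∥ BD]
   → D = (-26, 28)
3. F_x = -712/61  [A, C, F are collinear ∩ BF ⟂ AC]
4. F_y = -634/61  [A, C, F are collinear ∩ BF ⟂ AC]
   → F = (-712/61, -634/61)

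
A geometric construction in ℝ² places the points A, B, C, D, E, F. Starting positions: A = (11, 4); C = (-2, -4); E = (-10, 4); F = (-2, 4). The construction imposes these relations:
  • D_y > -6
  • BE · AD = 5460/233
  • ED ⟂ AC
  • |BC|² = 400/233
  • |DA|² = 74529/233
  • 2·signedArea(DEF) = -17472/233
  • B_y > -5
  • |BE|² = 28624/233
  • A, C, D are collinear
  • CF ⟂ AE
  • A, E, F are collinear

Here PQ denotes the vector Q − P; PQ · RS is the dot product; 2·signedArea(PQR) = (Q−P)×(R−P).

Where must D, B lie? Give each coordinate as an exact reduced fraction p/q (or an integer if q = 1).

1. D_x = -986/233  [A, C, D are collinear ∩ ED ⟂ AC]
2. D_y = -1252/233  [A, C, D are collinear ∩ ED ⟂ AC]
   → D = (-986/233, -1252/233)
3. B_x = -726/233  [line 3549/233·x + 2184/233·y + 21294/233 = 0 ∩ |BC|² = 400/233]
4. B_y = -1092/233  [line 3549/233·x + 2184/233·y + 21294/233 = 0 ∩ |BC|² = 400/233]
   → B = (-726/233, -1092/233)

B = (-726/233, -1092/233)
D = (-986/233, -1252/233)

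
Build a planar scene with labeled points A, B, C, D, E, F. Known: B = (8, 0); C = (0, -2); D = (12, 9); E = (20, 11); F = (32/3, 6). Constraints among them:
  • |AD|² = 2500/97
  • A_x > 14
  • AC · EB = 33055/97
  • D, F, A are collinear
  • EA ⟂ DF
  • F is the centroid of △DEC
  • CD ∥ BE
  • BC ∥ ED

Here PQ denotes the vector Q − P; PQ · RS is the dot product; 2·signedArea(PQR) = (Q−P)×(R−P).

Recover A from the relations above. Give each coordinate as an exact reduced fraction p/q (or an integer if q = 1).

A = (1364/97, 1323/97)

1. A_x = 1364/97  [D, F, A are collinear ∩ EA ⟂ DF]
2. A_y = 1323/97  [D, F, A are collinear ∩ EA ⟂ DF]
   → A = (1364/97, 1323/97)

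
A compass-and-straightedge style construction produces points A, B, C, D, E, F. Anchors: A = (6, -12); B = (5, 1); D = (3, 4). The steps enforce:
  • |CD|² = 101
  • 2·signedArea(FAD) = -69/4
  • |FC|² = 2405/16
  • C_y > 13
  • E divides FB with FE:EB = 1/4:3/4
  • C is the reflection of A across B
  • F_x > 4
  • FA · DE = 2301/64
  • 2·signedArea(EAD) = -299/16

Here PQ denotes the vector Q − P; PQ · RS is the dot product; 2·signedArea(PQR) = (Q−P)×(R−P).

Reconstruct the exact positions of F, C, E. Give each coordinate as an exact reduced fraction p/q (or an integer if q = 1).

C = (4, 14)
E = (37/8, 25/16)
F = (9/2, 7/4)

1. C_x = 4  [C is the reflection of A across B]
2. C_y = 14  [C is the reflection of A across B]
   → C = (4, 14)
3. F_x = 9/2  [line -16·x + -3·y + 309/4 = 0 ∩ |FC|² = 2405/16]
4. F_y = 7/4  [line -16·x + -3·y + 309/4 = 0 ∩ |FC|² = 2405/16]
   → F = (9/2, 7/4)
5. E_x = 37/8  [E divides FB with FE:EB = 1/4:3/4]
6. E_y = 25/16  [E divides FB with FE:EB = 1/4:3/4]
   → E = (37/8, 25/16)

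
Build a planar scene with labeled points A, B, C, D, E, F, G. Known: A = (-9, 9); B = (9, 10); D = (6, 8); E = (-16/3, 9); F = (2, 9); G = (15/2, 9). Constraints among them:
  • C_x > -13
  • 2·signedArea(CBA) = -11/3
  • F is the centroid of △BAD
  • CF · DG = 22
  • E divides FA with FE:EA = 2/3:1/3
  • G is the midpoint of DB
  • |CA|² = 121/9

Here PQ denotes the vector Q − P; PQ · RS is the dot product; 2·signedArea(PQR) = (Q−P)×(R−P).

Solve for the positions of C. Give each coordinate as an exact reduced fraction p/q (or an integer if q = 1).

C = (-38/3, 9)

1. C_x = -38/3  [2·signedArea(CBA) = -11/3 ∩ CF · DG = 22]
2. C_y = 9  [2·signedArea(CBA) = -11/3 ∩ CF · DG = 22]
   → C = (-38/3, 9)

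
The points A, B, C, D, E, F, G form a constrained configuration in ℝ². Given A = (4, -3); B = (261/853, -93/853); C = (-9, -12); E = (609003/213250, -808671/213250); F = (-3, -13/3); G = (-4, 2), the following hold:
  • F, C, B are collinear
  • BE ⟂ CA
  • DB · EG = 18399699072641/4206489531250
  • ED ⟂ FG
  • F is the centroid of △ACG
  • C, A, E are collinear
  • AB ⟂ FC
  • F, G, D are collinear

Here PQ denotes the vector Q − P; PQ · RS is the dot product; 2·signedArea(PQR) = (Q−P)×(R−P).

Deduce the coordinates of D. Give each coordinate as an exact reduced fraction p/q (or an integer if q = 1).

D = (-116023613/39451250, -185712951/39451250)

1. D_x = -116023613/39451250  [F, G, D are collinear ∩ ED ⟂ FG]
2. D_y = -185712951/39451250  [F, G, D are collinear ∩ ED ⟂ FG]
   → D = (-116023613/39451250, -185712951/39451250)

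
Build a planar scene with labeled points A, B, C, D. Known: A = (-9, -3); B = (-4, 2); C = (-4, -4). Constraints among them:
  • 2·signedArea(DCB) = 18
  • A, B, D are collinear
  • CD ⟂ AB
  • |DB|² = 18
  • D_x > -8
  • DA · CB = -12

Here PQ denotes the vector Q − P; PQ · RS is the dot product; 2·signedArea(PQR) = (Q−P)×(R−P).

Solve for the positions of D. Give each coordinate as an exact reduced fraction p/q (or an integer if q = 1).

1. D_x = -7  [A, B, D are collinear ∩ CD ⟂ AB]
2. D_y = -1  [A, B, D are collinear ∩ CD ⟂ AB]
   → D = (-7, -1)

D = (-7, -1)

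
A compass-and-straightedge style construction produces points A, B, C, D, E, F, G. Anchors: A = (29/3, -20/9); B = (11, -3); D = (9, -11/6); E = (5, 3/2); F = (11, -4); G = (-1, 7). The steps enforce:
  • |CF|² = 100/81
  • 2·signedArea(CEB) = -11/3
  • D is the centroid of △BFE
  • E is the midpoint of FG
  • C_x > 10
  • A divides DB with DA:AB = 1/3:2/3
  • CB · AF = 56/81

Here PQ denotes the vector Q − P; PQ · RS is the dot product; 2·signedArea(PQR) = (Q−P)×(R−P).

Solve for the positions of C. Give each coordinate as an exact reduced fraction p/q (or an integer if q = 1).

1. C_x = 31/3  [CB · AF = 56/81 ∩ 2·signedArea(CEB) = -11/3]
2. C_y = -28/9  [CB · AF = 56/81 ∩ 2·signedArea(CEB) = -11/3]
   → C = (31/3, -28/9)

C = (31/3, -28/9)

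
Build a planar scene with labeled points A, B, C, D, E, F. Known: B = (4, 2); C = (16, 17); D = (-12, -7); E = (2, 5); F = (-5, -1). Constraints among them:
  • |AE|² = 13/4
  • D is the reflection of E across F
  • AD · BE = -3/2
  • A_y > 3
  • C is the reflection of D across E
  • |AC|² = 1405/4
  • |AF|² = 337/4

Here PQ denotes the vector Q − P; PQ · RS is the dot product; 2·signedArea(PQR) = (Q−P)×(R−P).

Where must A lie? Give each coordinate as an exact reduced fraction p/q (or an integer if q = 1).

1. A_x = 3  [line 2·x + -3·y + 9/2 = 0 ∩ |AE|² = 13/4]
2. A_y = 7/2  [line 2·x + -3·y + 9/2 = 0 ∩ |AE|² = 13/4]
   → A = (3, 7/2)

A = (3, 7/2)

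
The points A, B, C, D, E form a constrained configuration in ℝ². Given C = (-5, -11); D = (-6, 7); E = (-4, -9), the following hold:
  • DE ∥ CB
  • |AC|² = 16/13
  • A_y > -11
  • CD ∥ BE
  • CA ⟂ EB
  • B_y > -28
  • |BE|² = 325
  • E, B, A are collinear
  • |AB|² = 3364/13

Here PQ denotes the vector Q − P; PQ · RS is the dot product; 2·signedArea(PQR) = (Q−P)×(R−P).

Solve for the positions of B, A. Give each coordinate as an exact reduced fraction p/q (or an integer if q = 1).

A = (-253/65, -711/65)
B = (-3, -27)

1. B_x = -3  [CD ∥ BE ∩ DE ∥ CB]
2. B_y = -27  [CD ∥ BE ∩ DE ∥ CB]
   → B = (-3, -27)
3. A_x = -253/65  [E, B, A are collinear ∩ CA ⟂ EB]
4. A_y = -711/65  [E, B, A are collinear ∩ CA ⟂ EB]
   → A = (-253/65, -711/65)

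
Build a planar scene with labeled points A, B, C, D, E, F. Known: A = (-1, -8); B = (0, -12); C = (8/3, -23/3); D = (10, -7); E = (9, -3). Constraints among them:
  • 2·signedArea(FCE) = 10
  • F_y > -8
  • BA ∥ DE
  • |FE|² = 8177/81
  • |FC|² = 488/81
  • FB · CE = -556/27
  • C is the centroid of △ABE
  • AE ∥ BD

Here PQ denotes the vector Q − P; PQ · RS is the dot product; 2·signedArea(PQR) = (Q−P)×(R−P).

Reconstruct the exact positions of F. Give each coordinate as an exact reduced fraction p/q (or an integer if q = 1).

F = (2/9, -71/9)

1. F_x = 2/9  [2·signedArea(FCE) = 10 ∩ FB · CE = -556/27]
2. F_y = -71/9  [2·signedArea(FCE) = 10 ∩ FB · CE = -556/27]
   → F = (2/9, -71/9)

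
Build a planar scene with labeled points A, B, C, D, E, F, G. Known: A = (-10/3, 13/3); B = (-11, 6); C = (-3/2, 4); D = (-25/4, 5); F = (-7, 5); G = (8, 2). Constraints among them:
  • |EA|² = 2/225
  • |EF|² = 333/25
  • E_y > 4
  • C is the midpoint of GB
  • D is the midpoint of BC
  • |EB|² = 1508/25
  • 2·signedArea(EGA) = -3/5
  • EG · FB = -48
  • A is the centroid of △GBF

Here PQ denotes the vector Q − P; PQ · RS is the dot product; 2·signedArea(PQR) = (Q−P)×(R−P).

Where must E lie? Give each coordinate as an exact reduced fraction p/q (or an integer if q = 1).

1. E_x = -17/5  [2·signedArea(EGA) = -3/5 ∩ EG · FB = -48]
2. E_y = 22/5  [2·signedArea(EGA) = -3/5 ∩ EG · FB = -48]
   → E = (-17/5, 22/5)

E = (-17/5, 22/5)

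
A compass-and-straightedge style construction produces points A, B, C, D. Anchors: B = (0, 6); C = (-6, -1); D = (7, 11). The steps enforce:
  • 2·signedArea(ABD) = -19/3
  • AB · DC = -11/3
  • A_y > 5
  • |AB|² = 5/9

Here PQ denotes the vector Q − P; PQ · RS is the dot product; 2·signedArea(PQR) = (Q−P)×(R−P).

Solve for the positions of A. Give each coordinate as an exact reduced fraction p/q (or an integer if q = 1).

1. A_x = 1/3  [2·signedArea(ABD) = -19/3 ∩ AB · DC = -11/3]
2. A_y = 16/3  [2·signedArea(ABD) = -19/3 ∩ AB · DC = -11/3]
   → A = (1/3, 16/3)

A = (1/3, 16/3)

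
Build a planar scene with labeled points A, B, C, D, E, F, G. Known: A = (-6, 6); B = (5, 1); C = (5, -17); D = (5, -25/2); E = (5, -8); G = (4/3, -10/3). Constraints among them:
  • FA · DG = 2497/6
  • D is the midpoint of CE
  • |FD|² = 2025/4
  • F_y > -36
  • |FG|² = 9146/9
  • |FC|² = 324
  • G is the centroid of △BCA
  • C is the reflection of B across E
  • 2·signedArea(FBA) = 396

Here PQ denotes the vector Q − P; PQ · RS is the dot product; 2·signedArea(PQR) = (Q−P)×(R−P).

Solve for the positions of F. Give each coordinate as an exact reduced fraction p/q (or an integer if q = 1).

F = (5, -35)

1. F_x = 5  [FA · DG = 2497/6 ∩ 2·signedArea(FBA) = 396]
2. F_y = -35  [FA · DG = 2497/6 ∩ 2·signedArea(FBA) = 396]
   → F = (5, -35)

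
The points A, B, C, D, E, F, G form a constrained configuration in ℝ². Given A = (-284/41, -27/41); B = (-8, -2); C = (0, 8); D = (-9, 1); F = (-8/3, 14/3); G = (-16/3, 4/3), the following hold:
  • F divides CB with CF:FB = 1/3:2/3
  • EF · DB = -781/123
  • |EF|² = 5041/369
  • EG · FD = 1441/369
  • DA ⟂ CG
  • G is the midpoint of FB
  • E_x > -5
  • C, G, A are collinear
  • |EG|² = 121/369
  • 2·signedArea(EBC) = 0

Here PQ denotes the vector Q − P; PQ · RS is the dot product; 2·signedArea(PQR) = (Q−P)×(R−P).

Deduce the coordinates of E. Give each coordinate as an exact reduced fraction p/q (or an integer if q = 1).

1. E_x = -204/41  [2·signedArea(EBC) = 0 ∩ EF · DB = -781/123]
2. E_y = 73/41  [2·signedArea(EBC) = 0 ∩ EF · DB = -781/123]
   → E = (-204/41, 73/41)

E = (-204/41, 73/41)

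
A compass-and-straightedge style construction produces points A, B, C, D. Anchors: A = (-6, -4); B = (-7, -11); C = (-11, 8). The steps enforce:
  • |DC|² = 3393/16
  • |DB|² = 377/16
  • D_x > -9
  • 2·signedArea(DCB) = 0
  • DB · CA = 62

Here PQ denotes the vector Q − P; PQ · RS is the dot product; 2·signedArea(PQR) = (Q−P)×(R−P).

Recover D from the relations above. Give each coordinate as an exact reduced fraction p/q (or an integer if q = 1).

D = (-8, -25/4)

1. D_x = -8  [2·signedArea(DCB) = 0 ∩ DB · CA = 62]
2. D_y = -25/4  [2·signedArea(DCB) = 0 ∩ DB · CA = 62]
   → D = (-8, -25/4)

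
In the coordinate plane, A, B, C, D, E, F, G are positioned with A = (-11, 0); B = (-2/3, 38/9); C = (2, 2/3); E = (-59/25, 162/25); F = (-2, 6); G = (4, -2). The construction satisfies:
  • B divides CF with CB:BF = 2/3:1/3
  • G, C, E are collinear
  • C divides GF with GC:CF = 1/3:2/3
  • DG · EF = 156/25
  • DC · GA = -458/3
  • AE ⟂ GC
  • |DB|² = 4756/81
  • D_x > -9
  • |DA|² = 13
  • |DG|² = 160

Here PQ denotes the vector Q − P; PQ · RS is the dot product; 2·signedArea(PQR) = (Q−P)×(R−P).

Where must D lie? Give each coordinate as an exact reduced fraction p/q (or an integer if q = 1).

1. D_x = -8  [DG · EF = 156/25 ∩ DC · GA = -458/3]
2. D_y = 2  [DG · EF = 156/25 ∩ DC · GA = -458/3]
   → D = (-8, 2)

D = (-8, 2)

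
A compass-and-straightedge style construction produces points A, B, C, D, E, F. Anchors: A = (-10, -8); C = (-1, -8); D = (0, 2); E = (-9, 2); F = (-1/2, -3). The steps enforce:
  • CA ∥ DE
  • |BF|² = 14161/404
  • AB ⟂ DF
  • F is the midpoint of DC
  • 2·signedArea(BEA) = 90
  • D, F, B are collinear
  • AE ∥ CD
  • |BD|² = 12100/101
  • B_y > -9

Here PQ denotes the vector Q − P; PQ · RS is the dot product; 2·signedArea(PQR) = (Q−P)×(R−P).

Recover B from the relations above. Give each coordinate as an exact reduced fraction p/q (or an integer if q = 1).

1. B_x = -110/101  [D, F, B are collinear ∩ AB ⟂ DF]
2. B_y = -898/101  [D, F, B are collinear ∩ AB ⟂ DF]
   → B = (-110/101, -898/101)

B = (-110/101, -898/101)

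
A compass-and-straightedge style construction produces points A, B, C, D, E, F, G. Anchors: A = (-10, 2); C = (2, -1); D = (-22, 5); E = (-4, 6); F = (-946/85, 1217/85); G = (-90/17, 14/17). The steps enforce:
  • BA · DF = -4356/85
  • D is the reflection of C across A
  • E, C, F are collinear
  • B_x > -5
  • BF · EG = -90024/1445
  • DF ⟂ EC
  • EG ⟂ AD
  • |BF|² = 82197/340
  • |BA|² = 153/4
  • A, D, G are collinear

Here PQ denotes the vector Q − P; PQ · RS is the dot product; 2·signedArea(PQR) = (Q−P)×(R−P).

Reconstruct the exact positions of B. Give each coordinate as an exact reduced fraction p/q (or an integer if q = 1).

1. B_x = -4  [BF · EG = -90024/1445 ∩ BA · DF = -4356/85]
2. B_y = 1/2  [BF · EG = -90024/1445 ∩ BA · DF = -4356/85]
   → B = (-4, 1/2)

B = (-4, 1/2)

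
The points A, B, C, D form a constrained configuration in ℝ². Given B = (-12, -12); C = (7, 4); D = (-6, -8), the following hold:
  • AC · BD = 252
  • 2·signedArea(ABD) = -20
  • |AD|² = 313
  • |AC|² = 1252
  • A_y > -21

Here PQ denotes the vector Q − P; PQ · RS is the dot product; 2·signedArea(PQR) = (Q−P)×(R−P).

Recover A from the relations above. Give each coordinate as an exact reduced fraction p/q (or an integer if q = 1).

A = (-19, -20)

1. A_x = -19  [2·signedArea(ABD) = -20 ∩ AC · BD = 252]
2. A_y = -20  [2·signedArea(ABD) = -20 ∩ AC · BD = 252]
   → A = (-19, -20)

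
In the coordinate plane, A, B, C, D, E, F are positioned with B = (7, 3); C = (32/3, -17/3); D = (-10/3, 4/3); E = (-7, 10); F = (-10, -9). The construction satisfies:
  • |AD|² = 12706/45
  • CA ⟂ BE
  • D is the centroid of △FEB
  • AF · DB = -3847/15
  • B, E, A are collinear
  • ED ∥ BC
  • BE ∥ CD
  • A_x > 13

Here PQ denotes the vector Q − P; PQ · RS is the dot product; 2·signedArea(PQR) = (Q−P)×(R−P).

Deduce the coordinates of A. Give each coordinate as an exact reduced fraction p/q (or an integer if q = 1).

1. A_x = 67/5  [B, E, A are collinear ∩ CA ⟂ BE]
2. A_y = -1/5  [B, E, A are collinear ∩ CA ⟂ BE]
   → A = (67/5, -1/5)

A = (67/5, -1/5)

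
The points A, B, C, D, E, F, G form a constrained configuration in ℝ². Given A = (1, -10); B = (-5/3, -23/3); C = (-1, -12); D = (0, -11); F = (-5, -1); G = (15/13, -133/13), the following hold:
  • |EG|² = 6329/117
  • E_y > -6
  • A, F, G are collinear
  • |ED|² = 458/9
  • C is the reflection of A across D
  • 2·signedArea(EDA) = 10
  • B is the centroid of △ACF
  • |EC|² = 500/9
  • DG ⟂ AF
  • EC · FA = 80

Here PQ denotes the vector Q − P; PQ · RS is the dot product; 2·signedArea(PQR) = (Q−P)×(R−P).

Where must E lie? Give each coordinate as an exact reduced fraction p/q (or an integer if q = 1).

1. E_x = -13/3  [2·signedArea(EDA) = 10 ∩ EC · FA = 80]
2. E_y = -16/3  [2·signedArea(EDA) = 10 ∩ EC · FA = 80]
   → E = (-13/3, -16/3)

E = (-13/3, -16/3)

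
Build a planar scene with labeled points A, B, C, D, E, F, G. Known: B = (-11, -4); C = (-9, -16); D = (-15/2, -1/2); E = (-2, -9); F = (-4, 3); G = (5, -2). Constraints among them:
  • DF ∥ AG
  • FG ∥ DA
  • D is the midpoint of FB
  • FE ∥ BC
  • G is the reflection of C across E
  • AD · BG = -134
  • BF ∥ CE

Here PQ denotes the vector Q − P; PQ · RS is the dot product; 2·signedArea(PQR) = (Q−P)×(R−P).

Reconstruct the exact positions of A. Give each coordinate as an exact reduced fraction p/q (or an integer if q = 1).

1. A_x = 3/2  [DF ∥ AG ∩ FG ∥ DA]
2. A_y = -11/2  [DF ∥ AG ∩ FG ∥ DA]
   → A = (3/2, -11/2)

A = (3/2, -11/2)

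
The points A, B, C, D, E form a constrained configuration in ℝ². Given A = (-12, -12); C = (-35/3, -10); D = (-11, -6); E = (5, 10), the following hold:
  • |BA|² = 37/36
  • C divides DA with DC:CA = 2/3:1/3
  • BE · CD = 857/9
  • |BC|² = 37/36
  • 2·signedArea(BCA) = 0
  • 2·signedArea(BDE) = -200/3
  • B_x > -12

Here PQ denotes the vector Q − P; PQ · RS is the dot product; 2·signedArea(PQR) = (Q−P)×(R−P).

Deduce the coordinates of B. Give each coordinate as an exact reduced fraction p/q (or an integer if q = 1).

B = (-71/6, -11)

1. B_x = -71/6  [2·signedArea(BCA) = 0 ∩ BE · CD = 857/9]
2. B_y = -11  [2·signedArea(BCA) = 0 ∩ BE · CD = 857/9]
   → B = (-71/6, -11)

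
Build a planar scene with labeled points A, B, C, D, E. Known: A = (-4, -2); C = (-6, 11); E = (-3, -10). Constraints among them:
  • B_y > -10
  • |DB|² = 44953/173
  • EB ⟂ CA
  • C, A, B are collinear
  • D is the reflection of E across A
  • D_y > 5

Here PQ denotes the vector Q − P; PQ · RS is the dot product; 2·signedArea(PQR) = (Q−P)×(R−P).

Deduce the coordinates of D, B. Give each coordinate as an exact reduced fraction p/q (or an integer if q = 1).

B = (-480/173, -1724/173)
D = (-5, 6)

1. D_x = -5  [D is the reflection of E across A]
2. D_y = 6  [D is the reflection of E across A]
   → D = (-5, 6)
3. B_x = -480/173  [C, A, B are collinear ∩ EB ⟂ CA]
4. B_y = -1724/173  [C, A, B are collinear ∩ EB ⟂ CA]
   → B = (-480/173, -1724/173)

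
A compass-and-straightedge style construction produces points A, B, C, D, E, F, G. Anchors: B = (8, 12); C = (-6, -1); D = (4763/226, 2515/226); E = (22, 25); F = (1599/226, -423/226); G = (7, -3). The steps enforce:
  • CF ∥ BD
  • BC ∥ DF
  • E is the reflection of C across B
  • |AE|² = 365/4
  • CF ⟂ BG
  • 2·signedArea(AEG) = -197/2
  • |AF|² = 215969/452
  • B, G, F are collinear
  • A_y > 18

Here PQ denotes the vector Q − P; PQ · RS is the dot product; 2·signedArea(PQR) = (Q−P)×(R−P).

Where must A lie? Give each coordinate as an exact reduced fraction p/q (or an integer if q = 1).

A = (15, 37/2)

1. A_x = 15  [line 28·x + -15·y + -285/2 = 0 ∩ |AF|² = 215969/452]
2. A_y = 37/2  [line 28·x + -15·y + -285/2 = 0 ∩ |AF|² = 215969/452]
   → A = (15, 37/2)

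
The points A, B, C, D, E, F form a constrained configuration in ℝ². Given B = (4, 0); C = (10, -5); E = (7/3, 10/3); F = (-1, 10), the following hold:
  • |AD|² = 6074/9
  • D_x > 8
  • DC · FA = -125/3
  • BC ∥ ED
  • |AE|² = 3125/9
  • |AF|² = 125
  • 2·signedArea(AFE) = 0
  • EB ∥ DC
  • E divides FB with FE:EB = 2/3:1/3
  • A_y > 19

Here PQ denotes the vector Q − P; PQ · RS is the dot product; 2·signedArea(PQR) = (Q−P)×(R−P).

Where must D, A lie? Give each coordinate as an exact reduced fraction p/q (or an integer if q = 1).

1. D_x = 25/3  [EB ∥ DC ∩ BC ∥ ED]
2. D_y = -5/3  [EB ∥ DC ∩ BC ∥ ED]
   → D = (25/3, -5/3)
3. A_x = -6  [2·signedArea(AFE) = 0 ∩ DC · FA = -125/3]
4. A_y = 20  [2·signedArea(AFE) = 0 ∩ DC · FA = -125/3]
   → A = (-6, 20)

A = (-6, 20)
D = (25/3, -5/3)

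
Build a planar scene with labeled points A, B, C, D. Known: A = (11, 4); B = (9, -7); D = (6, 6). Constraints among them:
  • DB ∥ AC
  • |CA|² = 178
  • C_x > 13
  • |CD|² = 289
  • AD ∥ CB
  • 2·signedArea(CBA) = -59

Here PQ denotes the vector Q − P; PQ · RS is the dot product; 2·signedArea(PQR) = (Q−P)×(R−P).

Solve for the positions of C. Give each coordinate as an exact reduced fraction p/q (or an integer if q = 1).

C = (14, -9)

1. C_x = 14  [AD ∥ CB ∩ DB ∥ AC]
2. C_y = -9  [AD ∥ CB ∩ DB ∥ AC]
   → C = (14, -9)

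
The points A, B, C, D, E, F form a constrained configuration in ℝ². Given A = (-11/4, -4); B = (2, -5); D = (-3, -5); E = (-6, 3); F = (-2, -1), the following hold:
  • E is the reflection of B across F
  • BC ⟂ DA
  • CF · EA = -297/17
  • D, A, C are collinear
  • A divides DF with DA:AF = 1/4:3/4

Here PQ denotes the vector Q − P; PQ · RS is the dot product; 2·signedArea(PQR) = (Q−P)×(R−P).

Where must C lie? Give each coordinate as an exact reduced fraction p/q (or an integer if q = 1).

C = (-46/17, -65/17)

1. C_x = -46/17  [D, A, C are collinear ∩ BC ⟂ DA]
2. C_y = -65/17  [D, A, C are collinear ∩ BC ⟂ DA]
   → C = (-46/17, -65/17)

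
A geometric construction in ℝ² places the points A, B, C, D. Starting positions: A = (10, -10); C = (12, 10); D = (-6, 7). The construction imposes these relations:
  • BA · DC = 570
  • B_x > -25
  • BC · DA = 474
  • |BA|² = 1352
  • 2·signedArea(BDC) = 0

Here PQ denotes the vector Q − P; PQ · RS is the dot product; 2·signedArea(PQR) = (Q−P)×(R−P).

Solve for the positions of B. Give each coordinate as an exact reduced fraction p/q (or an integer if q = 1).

1. B_x = -24  [2·signedArea(BDC) = 0 ∩ BC · DA = 474]
2. B_y = 4  [2·signedArea(BDC) = 0 ∩ BC · DA = 474]
   → B = (-24, 4)

B = (-24, 4)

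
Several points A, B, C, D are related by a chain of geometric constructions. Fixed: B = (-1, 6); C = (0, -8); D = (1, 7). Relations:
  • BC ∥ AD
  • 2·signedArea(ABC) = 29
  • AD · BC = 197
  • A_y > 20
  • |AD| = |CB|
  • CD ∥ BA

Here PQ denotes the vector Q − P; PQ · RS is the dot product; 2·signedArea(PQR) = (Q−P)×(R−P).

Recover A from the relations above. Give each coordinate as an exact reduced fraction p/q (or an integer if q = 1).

1. A_x = 0  [BC ∥ AD ∩ CD ∥ BA]
2. A_y = 21  [BC ∥ AD ∩ CD ∥ BA]
   → A = (0, 21)

A = (0, 21)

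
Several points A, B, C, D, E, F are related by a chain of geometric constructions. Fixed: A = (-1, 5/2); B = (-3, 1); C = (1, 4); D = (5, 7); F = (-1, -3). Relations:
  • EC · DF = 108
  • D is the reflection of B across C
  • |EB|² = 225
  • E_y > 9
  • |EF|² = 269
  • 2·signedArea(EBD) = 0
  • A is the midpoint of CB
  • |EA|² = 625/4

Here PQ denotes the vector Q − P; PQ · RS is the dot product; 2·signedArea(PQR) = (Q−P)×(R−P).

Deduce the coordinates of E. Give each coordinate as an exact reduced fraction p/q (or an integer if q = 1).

1. E_x = 9  [2·signedArea(EBD) = 0 ∩ EC · DF = 108]
2. E_y = 10  [2·signedArea(EBD) = 0 ∩ EC · DF = 108]
   → E = (9, 10)

E = (9, 10)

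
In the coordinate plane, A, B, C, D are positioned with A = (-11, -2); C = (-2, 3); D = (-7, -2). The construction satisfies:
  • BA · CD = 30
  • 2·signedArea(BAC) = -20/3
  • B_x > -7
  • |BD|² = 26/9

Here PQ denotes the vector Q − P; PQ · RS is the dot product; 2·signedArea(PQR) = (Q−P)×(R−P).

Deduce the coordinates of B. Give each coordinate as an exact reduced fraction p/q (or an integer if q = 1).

B = (-20/3, -1/3)

1. B_x = -20/3  [2·signedArea(BAC) = -20/3 ∩ BA · CD = 30]
2. B_y = -1/3  [2·signedArea(BAC) = -20/3 ∩ BA · CD = 30]
   → B = (-20/3, -1/3)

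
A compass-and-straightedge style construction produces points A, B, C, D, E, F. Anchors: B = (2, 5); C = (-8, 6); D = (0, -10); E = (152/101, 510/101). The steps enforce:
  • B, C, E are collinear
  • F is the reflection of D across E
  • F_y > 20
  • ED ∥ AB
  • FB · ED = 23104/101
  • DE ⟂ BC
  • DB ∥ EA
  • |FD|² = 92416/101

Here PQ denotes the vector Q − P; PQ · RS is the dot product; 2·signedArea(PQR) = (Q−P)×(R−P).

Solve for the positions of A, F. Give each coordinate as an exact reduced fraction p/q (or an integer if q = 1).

A = (354/101, 2025/101)
F = (304/101, 2030/101)

1. A_x = 354/101  [ED ∥ AB ∩ DB ∥ EA]
2. A_y = 2025/101  [ED ∥ AB ∩ DB ∥ EA]
   → A = (354/101, 2025/101)
3. F_x = 304/101  [F is the reflection of D across E]
4. F_y = 2030/101  [F is the reflection of D across E]
   → F = (304/101, 2030/101)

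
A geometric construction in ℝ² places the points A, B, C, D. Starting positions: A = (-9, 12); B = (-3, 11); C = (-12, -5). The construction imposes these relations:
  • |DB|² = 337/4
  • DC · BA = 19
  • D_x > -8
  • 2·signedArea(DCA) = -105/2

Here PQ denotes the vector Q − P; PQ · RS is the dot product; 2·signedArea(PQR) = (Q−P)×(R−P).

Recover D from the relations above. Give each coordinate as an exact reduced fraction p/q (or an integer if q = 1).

D = (-15/2, 3)

1. D_x = -15/2  [DC · BA = 19 ∩ 2·signedArea(DCA) = -105/2]
2. D_y = 3  [DC · BA = 19 ∩ 2·signedArea(DCA) = -105/2]
   → D = (-15/2, 3)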